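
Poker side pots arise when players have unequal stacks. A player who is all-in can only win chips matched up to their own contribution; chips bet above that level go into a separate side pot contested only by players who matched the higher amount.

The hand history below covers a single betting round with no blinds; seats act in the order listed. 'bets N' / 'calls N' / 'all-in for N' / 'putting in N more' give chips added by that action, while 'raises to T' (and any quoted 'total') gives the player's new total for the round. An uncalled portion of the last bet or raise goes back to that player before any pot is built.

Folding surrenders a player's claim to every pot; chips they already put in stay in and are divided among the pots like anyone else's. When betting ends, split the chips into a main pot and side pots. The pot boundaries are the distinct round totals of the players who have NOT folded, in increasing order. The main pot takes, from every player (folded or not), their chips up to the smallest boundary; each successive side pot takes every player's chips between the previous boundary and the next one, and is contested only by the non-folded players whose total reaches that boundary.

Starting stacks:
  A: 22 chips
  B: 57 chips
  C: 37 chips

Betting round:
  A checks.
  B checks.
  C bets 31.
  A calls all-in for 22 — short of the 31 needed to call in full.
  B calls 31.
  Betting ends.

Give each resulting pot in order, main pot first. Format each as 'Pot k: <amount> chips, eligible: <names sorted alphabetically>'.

Contributions: A=22, B=31, C=31
Pot levels (distinct totals of non-folded players): 22, 31
Layer 1-22: 22 each from A, B, C = 22*3 = 66 chips; eligible A, B, C
Layer 23-31: 9 each from B, C = 9*2 = 18 chips; eligible B, C

Pot 1: 66 chips, eligible: A, B, C
Pot 2: 18 chips, eligible: B, C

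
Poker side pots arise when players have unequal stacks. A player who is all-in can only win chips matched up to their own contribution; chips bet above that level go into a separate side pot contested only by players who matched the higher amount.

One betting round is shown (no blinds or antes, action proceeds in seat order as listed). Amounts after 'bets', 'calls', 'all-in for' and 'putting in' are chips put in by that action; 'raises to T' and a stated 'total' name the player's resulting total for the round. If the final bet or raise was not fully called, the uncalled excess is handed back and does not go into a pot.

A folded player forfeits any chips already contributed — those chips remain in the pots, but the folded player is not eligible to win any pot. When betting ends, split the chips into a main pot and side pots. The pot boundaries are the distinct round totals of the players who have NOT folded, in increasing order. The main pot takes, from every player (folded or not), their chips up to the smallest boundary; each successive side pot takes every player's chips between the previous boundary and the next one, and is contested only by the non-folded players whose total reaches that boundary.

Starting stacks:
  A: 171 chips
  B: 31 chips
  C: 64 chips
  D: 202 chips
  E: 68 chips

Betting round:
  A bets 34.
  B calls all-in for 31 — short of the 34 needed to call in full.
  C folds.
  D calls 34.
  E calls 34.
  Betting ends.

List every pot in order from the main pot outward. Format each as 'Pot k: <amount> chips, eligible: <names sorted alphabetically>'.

Contributions: A=34, B=31, D=34, E=34
Folded: C
Pot levels (distinct totals of non-folded players): 31, 34
Layer 1-31: 31 each from A, B, D, E = 31*4 = 124 chips; eligible A, B, D, E
Layer 32-34: 3 each from A, D, E = 3*3 = 9 chips; eligible A, D, E

Pot 1: 124 chips, eligible: A, B, D, E
Pot 2: 9 chips, eligible: A, D, E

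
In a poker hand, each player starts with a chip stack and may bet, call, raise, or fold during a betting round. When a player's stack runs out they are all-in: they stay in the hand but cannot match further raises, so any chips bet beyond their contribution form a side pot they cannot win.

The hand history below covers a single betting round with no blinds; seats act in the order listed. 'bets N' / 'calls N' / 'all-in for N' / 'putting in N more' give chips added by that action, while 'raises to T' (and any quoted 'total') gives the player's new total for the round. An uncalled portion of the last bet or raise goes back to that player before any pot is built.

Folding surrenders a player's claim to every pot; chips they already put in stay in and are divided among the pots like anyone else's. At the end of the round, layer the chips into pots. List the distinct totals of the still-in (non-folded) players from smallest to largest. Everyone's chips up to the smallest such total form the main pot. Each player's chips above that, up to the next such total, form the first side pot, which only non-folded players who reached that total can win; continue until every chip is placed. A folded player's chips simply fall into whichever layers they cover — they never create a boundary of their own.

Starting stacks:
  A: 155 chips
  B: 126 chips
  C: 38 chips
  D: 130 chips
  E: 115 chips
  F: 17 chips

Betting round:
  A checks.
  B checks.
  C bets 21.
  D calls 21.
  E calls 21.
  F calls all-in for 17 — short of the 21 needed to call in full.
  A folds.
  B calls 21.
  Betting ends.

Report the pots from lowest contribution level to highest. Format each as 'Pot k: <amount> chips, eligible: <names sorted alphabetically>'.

Pot 1: 85 chips, eligible: B, C, D, E, F
Pot 2: 16 chips, eligible: B, C, D, E

Derivation:
Contributions: B=21, C=21, D=21, E=21, F=17
Folded: A
Pot levels (distinct totals of non-folded players): 17, 21
Layer 1-17: 17 each from B, C, D, E, F = 17*5 = 85 chips; eligible B, C, D, E, F
Layer 18-21: 4 each from B, C, D, E = 4*4 = 16 chips; eligible B, C, D, E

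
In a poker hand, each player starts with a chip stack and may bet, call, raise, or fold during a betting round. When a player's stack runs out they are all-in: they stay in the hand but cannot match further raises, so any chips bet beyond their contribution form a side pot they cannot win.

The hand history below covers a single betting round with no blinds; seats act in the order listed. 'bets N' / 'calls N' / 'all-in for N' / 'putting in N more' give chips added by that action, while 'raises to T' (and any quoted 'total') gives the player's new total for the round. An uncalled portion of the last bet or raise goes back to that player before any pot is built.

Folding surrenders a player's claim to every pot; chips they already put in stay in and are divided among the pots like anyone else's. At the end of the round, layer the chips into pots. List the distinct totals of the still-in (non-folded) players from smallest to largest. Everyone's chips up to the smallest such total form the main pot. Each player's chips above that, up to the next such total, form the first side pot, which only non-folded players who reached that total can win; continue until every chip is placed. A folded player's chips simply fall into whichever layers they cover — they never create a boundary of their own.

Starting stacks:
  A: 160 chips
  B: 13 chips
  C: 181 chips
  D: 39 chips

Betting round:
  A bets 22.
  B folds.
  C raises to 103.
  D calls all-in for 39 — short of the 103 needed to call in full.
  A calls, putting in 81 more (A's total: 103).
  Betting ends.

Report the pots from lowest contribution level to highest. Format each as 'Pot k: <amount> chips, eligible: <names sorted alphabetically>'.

Contributions: A=103, C=103, D=39
Folded: B
Pot levels (distinct totals of non-folded players): 39, 103
Layer 1-39: 39 each from A, C, D = 39*3 = 117 chips; eligible A, C, D
Layer 40-103: 64 each from A, C = 64*2 = 128 chips; eligible A, C

Pot 1: 117 chips, eligible: A, C, D
Pot 2: 128 chips, eligible: A, C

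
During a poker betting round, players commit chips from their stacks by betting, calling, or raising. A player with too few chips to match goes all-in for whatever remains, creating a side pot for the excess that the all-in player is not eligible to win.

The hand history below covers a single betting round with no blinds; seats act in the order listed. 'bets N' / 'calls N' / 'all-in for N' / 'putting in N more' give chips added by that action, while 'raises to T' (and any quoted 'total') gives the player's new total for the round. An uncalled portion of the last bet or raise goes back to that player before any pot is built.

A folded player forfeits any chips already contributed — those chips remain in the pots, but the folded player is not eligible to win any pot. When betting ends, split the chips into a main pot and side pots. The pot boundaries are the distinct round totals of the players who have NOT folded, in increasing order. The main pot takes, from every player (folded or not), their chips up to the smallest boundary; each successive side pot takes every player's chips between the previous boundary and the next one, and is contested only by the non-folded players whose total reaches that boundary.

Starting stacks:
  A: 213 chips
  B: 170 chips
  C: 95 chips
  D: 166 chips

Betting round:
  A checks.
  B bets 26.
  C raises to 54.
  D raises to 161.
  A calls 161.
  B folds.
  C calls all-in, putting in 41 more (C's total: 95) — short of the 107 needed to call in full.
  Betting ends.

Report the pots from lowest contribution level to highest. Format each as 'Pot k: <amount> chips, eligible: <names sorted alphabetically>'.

Contributions: A=161, B=26, C=95, D=161
Folded: B
Pot levels (distinct totals of non-folded players): 95, 161
Layer 1-95: A 95 + B 26 + C 95 + D 95 = 311 chips; eligible A, C, D
Layer 96-161: 66 each from A, D = 66*2 = 132 chips; eligible A, D

Pot 1: 311 chips, eligible: A, C, D
Pot 2: 132 chips, eligible: A, D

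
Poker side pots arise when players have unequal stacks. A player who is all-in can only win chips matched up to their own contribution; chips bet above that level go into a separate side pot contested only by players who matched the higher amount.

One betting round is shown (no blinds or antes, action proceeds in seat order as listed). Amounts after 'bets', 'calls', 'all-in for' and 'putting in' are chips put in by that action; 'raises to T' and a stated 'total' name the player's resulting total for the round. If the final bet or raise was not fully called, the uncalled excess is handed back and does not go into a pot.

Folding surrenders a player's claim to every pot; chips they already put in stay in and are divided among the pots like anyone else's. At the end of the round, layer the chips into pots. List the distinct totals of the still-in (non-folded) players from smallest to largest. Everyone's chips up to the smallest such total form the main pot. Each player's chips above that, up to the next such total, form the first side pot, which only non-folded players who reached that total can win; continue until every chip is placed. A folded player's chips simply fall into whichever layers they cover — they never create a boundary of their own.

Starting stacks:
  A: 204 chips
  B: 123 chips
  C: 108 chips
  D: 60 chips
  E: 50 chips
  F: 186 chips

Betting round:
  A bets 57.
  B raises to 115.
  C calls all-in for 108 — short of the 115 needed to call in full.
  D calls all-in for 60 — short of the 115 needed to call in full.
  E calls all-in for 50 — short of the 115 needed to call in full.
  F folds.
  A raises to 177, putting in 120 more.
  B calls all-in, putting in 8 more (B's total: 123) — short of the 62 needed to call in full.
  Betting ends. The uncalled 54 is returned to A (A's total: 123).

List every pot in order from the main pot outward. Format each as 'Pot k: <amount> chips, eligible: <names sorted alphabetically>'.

Pot 1: 250 chips, eligible: A, B, C, D, E
Pot 2: 40 chips, eligible: A, B, C, D
Pot 3: 144 chips, eligible: A, B, C
Pot 4: 30 chips, eligible: A, B

Derivation:
Contributions (after 54 returned to A): A=123, B=123, C=108, D=60, E=50
Folded: F
Pot levels (distinct totals of non-folded players): 50, 60, 108, 123
Layer 1-50: 50 each from A, B, C, D, E = 50*5 = 250 chips; eligible A, B, C, D, E
Layer 51-60: 10 each from A, B, C, D = 10*4 = 40 chips; eligible A, B, C, D
Layer 61-108: 48 each from A, B, C = 48*3 = 144 chips; eligible A, B, C
Layer 109-123: 15 each from A, B = 15*2 = 30 chips; eligible A, B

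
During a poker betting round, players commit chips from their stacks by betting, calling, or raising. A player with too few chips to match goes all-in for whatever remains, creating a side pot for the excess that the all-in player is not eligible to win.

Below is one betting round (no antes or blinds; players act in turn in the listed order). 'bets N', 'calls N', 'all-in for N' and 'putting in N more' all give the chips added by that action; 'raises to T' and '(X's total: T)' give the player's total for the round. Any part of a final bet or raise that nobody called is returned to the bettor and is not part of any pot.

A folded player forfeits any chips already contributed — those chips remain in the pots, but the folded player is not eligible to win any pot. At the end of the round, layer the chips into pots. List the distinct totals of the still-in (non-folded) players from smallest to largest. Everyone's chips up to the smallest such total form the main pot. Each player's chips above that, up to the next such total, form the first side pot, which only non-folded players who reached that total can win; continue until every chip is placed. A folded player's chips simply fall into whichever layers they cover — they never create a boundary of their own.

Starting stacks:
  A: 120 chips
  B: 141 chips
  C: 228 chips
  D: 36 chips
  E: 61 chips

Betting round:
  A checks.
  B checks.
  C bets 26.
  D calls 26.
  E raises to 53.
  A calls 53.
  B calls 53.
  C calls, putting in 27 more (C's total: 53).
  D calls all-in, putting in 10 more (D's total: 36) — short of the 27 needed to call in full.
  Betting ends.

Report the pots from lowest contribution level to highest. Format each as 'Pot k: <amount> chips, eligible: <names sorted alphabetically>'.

Contributions: A=53, B=53, C=53, D=36, E=53
Pot levels (distinct totals of non-folded players): 36, 53
Layer 1-36: 36 each from A, B, C, D, E = 36*5 = 180 chips; eligible A, B, C, D, E
Layer 37-53: 17 each from A, B, C, E = 17*4 = 68 chips; eligible A, B, C, E

Pot 1: 180 chips, eligible: A, B, C, D, E
Pot 2: 68 chips, eligible: A, B, C, E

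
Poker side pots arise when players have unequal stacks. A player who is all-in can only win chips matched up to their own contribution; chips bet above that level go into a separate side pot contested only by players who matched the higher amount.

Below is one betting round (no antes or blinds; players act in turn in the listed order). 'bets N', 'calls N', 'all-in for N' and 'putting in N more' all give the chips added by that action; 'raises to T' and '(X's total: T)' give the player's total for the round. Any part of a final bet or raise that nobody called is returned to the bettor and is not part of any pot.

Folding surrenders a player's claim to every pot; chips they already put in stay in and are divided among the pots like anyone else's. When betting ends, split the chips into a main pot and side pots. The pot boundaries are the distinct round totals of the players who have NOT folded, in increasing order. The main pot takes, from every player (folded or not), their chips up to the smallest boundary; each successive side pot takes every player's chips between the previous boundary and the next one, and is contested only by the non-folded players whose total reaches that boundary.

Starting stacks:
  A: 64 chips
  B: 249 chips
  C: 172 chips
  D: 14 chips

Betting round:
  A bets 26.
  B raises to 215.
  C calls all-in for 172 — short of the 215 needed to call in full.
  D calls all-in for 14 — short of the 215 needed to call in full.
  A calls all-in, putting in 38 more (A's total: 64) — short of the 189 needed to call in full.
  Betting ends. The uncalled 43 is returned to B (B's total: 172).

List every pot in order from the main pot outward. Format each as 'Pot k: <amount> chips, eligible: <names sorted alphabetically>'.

Pot 1: 56 chips, eligible: A, B, C, D
Pot 2: 150 chips, eligible: A, B, C
Pot 3: 216 chips, eligible: B, C

Derivation:
Contributions (after 43 returned to B): A=64, B=172, C=172, D=14
Pot levels (distinct totals of non-folded players): 14, 64, 172
Layer 1-14: 14 each from A, B, C, D = 14*4 = 56 chips; eligible A, B, C, D
Layer 15-64: 50 each from A, B, C = 50*3 = 150 chips; eligible A, B, C
Layer 65-172: 108 each from B, C = 108*2 = 216 chips; eligible B, C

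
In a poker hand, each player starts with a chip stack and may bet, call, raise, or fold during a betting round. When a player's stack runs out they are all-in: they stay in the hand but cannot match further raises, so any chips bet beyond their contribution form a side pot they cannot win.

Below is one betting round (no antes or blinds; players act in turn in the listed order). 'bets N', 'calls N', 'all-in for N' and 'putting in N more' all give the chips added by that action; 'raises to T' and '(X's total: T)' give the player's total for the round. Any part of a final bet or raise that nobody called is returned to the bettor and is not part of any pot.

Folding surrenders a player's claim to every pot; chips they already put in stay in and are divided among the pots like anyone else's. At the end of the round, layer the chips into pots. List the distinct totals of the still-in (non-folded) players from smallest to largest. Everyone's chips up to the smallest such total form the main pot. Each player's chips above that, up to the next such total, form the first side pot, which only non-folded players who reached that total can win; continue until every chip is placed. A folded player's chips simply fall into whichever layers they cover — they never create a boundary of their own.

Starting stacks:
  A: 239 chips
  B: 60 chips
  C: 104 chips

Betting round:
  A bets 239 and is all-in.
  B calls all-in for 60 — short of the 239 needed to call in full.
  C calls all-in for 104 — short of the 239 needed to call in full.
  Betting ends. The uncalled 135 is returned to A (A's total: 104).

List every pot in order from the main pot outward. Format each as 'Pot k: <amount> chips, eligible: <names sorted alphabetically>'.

Contributions (after 135 returned to A): A=104, B=60, C=104
Pot levels (distinct totals of non-folded players): 60, 104
Layer 1-60: 60 each from A, B, C = 60*3 = 180 chips; eligible A, B, C
Layer 61-104: 44 each from A, C = 44*2 = 88 chips; eligible A, C

Pot 1: 180 chips, eligible: A, B, C
Pot 2: 88 chips, eligible: A, C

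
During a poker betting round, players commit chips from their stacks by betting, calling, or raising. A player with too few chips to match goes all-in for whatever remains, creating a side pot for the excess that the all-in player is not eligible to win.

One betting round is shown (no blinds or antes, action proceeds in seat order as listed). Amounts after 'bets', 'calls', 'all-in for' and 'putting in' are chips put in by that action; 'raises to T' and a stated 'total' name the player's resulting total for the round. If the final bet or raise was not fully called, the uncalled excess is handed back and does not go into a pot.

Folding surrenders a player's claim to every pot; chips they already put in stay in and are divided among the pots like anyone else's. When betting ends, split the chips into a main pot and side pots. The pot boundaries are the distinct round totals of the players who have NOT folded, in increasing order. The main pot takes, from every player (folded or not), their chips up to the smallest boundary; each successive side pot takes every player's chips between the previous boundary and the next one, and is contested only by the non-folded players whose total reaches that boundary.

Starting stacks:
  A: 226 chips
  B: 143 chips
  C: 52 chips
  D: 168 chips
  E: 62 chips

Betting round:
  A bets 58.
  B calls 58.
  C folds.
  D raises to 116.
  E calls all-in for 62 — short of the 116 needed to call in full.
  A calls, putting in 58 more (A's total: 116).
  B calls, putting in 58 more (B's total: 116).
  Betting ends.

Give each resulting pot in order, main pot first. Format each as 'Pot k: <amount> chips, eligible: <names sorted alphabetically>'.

Contributions: A=116, B=116, D=116, E=62
Folded: C
Pot levels (distinct totals of non-folded players): 62, 116
Layer 1-62: 62 each from A, B, D, E = 62*4 = 248 chips; eligible A, B, D, E
Layer 63-116: 54 each from A, B, D = 54*3 = 162 chips; eligible A, B, D

Pot 1: 248 chips, eligible: A, B, D, E
Pot 2: 162 chips, eligible: A, B, D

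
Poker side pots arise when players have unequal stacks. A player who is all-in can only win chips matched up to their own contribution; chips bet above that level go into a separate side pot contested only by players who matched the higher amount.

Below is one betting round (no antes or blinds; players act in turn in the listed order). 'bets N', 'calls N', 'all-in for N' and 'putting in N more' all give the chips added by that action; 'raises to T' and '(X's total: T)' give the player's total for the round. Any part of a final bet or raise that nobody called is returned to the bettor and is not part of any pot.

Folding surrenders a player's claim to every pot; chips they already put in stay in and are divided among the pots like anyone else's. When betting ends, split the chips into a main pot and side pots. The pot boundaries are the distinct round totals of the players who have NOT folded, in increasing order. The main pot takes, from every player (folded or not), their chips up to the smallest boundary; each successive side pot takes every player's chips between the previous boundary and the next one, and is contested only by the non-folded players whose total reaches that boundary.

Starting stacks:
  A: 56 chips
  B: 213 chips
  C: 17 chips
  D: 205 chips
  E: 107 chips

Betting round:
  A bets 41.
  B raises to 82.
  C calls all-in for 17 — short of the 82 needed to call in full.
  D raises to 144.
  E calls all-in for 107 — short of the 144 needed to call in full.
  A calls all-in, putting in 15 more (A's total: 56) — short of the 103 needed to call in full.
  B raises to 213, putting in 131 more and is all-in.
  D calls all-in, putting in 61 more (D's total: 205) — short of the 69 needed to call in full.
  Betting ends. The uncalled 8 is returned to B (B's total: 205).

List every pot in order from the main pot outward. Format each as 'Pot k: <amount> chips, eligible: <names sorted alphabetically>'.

Pot 1: 85 chips, eligible: A, B, C, D, E
Pot 2: 156 chips, eligible: A, B, D, E
Pot 3: 153 chips, eligible: B, D, E
Pot 4: 196 chips, eligible: B, D

Derivation:
Contributions (after 8 returned to B): A=56, B=205, C=17, D=205, E=107
Pot levels (distinct totals of non-folded players): 17, 56, 107, 205
Layer 1-17: 17 each from A, B, C, D, E = 17*5 = 85 chips; eligible A, B, C, D, E
Layer 18-56: 39 each from A, B, D, E = 39*4 = 156 chips; eligible A, B, D, E
Layer 57-107: 51 each from B, D, E = 51*3 = 153 chips; eligible B, D, E
Layer 108-205: 98 each from B, D = 98*2 = 196 chips; eligible B, D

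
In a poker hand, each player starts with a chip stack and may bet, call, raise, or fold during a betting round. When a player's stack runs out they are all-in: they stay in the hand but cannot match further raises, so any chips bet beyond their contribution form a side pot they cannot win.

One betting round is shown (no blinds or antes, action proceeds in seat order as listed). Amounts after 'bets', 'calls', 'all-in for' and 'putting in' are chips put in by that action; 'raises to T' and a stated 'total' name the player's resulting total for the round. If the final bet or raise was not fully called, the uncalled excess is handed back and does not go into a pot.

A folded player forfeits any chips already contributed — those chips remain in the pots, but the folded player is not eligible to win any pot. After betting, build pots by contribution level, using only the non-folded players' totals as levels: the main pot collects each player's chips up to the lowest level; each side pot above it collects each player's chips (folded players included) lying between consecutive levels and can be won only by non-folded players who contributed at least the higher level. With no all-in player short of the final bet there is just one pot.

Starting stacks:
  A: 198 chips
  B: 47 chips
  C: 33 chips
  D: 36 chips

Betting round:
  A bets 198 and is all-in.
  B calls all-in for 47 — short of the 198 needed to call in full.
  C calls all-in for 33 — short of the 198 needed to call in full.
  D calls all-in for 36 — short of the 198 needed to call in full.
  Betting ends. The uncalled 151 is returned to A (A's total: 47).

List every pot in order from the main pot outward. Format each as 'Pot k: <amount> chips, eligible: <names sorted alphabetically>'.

Pot 1: 132 chips, eligible: A, B, C, D
Pot 2: 9 chips, eligible: A, B, D
Pot 3: 22 chips, eligible: A, B

Derivation:
Contributions (after 151 returned to A): A=47, B=47, C=33, D=36
Pot levels (distinct totals of non-folded players): 33, 36, 47
Layer 1-33: 33 each from A, B, C, D = 33*4 = 132 chips; eligible A, B, C, D
Layer 34-36: 3 each from A, B, D = 3*3 = 9 chips; eligible A, B, D
Layer 37-47: 11 each from A, B = 11*2 = 22 chips; eligible A, B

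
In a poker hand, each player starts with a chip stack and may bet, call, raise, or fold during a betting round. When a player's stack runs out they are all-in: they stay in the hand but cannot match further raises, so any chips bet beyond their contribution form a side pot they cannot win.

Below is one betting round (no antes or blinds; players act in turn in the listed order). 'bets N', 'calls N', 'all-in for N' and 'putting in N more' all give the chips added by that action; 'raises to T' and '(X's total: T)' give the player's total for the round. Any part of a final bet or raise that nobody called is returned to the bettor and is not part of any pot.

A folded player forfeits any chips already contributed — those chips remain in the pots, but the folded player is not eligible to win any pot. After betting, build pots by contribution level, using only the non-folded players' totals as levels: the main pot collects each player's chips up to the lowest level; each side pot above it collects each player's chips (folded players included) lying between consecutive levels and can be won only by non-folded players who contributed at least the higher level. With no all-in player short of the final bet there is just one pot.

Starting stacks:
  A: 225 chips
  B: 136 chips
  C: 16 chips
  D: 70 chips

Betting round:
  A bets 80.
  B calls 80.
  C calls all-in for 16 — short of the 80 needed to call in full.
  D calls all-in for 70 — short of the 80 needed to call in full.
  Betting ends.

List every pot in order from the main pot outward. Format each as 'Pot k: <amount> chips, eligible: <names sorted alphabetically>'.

Pot 1: 64 chips, eligible: A, B, C, D
Pot 2: 162 chips, eligible: A, B, D
Pot 3: 20 chips, eligible: A, B

Derivation:
Contributions: A=80, B=80, C=16, D=70
Pot levels (distinct totals of non-folded players): 16, 70, 80
Layer 1-16: 16 each from A, B, C, D = 16*4 = 64 chips; eligible A, B, C, D
Layer 17-70: 54 each from A, B, D = 54*3 = 162 chips; eligible A, B, D
Layer 71-80: 10 each from A, B = 10*2 = 20 chips; eligible A, B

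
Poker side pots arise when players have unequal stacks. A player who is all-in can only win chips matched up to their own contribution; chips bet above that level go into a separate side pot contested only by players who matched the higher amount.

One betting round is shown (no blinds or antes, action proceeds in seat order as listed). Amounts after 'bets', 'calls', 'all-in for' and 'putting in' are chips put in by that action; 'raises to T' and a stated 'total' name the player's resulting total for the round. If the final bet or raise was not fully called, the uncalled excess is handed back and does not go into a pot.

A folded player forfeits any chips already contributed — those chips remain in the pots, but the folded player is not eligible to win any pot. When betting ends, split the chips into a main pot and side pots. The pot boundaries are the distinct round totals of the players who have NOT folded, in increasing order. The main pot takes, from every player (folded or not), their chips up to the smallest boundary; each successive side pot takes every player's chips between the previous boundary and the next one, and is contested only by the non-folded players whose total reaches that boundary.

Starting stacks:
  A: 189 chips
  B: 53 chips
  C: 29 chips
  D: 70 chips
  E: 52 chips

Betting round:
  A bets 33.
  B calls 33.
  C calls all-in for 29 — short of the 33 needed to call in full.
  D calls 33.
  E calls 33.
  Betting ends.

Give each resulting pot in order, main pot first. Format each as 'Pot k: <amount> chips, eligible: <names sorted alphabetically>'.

Pot 1: 145 chips, eligible: A, B, C, D, E
Pot 2: 16 chips, eligible: A, B, D, E

Derivation:
Contributions: A=33, B=33, C=29, D=33, E=33
Pot levels (distinct totals of non-folded players): 29, 33
Layer 1-29: 29 each from A, B, C, D, E = 29*5 = 145 chips; eligible A, B, C, D, E
Layer 30-33: 4 each from A, B, D, E = 4*4 = 16 chips; eligible A, B, D, E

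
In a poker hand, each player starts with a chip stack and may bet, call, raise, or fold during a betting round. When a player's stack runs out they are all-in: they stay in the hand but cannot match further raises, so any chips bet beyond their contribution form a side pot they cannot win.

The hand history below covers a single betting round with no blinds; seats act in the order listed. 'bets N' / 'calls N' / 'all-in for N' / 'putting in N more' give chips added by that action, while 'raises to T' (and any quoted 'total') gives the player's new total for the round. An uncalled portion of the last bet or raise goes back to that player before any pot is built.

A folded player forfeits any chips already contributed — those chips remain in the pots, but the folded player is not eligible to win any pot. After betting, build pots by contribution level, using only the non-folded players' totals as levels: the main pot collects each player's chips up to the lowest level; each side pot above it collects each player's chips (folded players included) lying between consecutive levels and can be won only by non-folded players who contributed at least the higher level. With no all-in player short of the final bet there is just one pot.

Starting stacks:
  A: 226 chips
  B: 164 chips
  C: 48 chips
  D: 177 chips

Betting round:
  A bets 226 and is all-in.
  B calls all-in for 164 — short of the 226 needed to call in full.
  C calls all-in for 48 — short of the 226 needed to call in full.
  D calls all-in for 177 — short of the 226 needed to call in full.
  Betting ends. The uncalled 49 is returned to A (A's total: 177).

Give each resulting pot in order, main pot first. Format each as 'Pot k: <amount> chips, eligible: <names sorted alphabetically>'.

Pot 1: 192 chips, eligible: A, B, C, D
Pot 2: 348 chips, eligible: A, B, D
Pot 3: 26 chips, eligible: A, D

Derivation:
Contributions (after 49 returned to A): A=177, B=164, C=48, D=177
Pot levels (distinct totals of non-folded players): 48, 164, 177
Layer 1-48: 48 each from A, B, C, D = 48*4 = 192 chips; eligible A, B, C, D
Layer 49-164: 116 each from A, B, D = 116*3 = 348 chips; eligible A, B, D
Layer 165-177: 13 each from A, D = 13*2 = 26 chips; eligible A, D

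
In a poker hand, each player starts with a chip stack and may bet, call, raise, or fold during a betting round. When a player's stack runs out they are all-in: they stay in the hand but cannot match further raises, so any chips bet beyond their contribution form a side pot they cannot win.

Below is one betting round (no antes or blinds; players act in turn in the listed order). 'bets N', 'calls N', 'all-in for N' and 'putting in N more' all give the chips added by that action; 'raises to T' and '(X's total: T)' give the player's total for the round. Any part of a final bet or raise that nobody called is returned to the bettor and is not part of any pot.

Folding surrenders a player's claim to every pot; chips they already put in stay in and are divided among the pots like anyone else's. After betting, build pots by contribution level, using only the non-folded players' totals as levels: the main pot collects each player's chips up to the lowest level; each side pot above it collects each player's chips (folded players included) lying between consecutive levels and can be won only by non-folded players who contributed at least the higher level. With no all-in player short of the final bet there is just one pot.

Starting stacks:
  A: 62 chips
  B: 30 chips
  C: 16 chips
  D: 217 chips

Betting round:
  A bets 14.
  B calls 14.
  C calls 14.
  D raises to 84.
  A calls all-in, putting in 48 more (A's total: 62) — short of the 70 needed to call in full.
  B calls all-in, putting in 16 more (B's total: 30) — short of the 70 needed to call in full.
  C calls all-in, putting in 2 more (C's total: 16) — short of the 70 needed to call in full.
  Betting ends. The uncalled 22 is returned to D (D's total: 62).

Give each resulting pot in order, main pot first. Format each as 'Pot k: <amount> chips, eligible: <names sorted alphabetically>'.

Pot 1: 64 chips, eligible: A, B, C, D
Pot 2: 42 chips, eligible: A, B, D
Pot 3: 64 chips, eligible: A, D

Derivation:
Contributions (after 22 returned to D): A=62, B=30, C=16, D=62
Pot levels (distinct totals of non-folded players): 16, 30, 62
Layer 1-16: 16 each from A, B, C, D = 16*4 = 64 chips; eligible A, B, C, D
Layer 17-30: 14 each from A, B, D = 14*3 = 42 chips; eligible A, B, D
Layer 31-62: 32 each from A, D = 32*2 = 64 chips; eligible A, D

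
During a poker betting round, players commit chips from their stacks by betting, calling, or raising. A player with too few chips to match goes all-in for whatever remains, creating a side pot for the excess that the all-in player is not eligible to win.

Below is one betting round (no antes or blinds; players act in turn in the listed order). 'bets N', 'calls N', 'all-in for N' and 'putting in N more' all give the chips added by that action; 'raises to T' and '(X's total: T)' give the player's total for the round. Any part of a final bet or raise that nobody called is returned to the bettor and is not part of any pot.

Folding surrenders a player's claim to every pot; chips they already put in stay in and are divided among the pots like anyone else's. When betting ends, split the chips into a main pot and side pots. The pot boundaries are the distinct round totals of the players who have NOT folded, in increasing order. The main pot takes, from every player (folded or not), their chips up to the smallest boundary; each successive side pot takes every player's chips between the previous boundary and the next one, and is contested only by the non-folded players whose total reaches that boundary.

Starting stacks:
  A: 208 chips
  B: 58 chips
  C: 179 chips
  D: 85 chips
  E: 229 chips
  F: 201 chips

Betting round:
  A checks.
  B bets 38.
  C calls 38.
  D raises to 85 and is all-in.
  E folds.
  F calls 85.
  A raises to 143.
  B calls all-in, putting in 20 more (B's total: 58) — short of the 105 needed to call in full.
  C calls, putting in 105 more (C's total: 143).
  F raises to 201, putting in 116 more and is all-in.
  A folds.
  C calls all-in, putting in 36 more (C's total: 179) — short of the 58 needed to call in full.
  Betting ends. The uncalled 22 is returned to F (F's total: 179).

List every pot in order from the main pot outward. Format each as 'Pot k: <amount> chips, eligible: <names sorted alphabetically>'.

Pot 1: 290 chips, eligible: B, C, D, F
Pot 2: 108 chips, eligible: C, D, F
Pot 3: 246 chips, eligible: C, F

Derivation:
Contributions (after 22 returned to F): A=143, B=58, C=179, D=85, F=179
Folded: A, E
Pot levels (distinct totals of non-folded players): 58, 85, 179
Layer 1-58: 58 each from A, B, C, D, F = 58*5 = 290 chips; eligible B, C, D, F
Layer 59-85: 27 each from A, C, D, F = 27*4 = 108 chips; eligible C, D, F
Layer 86-179: A 58 + C 94 + F 94 = 246 chips; eligible C, F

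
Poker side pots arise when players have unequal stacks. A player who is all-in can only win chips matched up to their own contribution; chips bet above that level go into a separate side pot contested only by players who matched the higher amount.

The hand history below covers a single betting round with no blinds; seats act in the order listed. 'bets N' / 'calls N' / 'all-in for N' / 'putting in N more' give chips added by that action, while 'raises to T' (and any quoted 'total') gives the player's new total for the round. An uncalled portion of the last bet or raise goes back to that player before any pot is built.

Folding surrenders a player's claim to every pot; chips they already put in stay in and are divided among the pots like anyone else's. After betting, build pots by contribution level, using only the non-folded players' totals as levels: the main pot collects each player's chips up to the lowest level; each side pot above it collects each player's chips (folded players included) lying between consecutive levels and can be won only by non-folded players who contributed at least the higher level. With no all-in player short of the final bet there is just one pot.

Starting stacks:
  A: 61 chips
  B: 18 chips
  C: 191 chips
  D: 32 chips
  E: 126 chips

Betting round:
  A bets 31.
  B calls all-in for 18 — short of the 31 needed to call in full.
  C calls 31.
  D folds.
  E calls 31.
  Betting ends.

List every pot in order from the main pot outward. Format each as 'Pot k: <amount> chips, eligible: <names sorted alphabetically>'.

Pot 1: 72 chips, eligible: A, B, C, E
Pot 2: 39 chips, eligible: A, C, E

Derivation:
Contributions: A=31, B=18, C=31, E=31
Folded: D
Pot levels (distinct totals of non-folded players): 18, 31
Layer 1-18: 18 each from A, B, C, E = 18*4 = 72 chips; eligible A, B, C, E
Layer 19-31: 13 each from A, C, E = 13*3 = 39 chips; eligible A, C, E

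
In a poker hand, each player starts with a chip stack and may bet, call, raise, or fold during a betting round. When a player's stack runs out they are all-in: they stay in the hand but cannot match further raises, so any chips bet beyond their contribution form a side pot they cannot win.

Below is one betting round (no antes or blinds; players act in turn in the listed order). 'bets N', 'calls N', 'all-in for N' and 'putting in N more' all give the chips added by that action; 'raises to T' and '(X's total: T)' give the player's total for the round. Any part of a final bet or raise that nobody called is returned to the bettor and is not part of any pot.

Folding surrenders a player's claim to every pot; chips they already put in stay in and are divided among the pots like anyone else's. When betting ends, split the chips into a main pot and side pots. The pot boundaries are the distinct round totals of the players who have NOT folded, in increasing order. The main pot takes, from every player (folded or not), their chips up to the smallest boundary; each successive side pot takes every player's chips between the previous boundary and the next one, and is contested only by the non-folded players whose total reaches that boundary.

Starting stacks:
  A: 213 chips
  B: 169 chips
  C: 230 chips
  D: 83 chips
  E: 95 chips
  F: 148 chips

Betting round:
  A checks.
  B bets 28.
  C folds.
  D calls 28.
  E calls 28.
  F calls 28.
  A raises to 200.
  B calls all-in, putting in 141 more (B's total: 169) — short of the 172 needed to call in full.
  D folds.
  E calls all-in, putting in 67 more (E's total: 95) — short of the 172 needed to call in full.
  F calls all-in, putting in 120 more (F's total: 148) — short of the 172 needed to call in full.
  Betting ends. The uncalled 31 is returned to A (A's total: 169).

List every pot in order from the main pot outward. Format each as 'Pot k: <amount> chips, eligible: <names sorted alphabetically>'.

Pot 1: 408 chips, eligible: A, B, E, F
Pot 2: 159 chips, eligible: A, B, F
Pot 3: 42 chips, eligible: A, B

Derivation:
Contributions (after 31 returned to A): A=169, B=169, D=28, E=95, F=148
Folded: C, D
Pot levels (distinct totals of non-folded players): 95, 148, 169
Layer 1-95: A 95 + B 95 + D 28 + E 95 + F 95 = 408 chips; eligible A, B, E, F
Layer 96-148: 53 each from A, B, F = 53*3 = 159 chips; eligible A, B, F
Layer 149-169: 21 each from A, B = 21*2 = 42 chips; eligible A, B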